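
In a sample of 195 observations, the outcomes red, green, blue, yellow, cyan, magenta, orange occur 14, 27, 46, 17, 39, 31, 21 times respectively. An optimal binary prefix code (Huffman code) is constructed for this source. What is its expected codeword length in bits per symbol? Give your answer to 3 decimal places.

Probabilities are the counts divided by 195.
Repeatedly combine the two least-probable nodes; the expected code length is the sum of the merged weights.
merge 14/195 + 17/195 → 31/195
merge 7/65 + 9/65 → 16/65
merge 31/195 + 31/195 → 62/195
merge 1/5 + 46/195 → 17/39
merge 16/65 + 62/195 → 22/39
merge 17/39 + 22/39 → 1
L = 31/195 + 16/65 + 62/195 + 17/39 + 22/39 + 1 = 177/65 ≈ 2.723 bits/symbol.

2.723 bits/symbol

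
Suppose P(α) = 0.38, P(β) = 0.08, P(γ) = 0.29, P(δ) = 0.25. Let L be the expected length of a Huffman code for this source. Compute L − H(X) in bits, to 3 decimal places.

Entropy H = −Σ p log₂ p ≈ 1.8399 bits.
Huffman merges: 2/25+1/4→33/100; 29/100+33/100→31/50; 19/50+31/50→1. L = 39/20 ≈ 1.9500.
L − H = 1.9500 − 1.8399 = 0.110 bits.

0.110 bits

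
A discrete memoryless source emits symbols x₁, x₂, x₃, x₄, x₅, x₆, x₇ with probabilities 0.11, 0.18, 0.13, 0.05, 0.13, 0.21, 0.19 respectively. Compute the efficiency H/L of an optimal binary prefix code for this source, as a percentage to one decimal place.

98.0%

Entropy H = −Σ p log₂ p ≈ 2.7050 bits.
Huffman merges: 1/20+11/100→4/25; 13/100+13/100→13/50; 4/25+9/50→17/50; 19/100+21/100→2/5; 13/50+17/50→3/5; 2/5+3/5→1. L = 69/25 ≈ 2.7600.
Efficiency = H/L = 2.7050/2.7600 = 98.0%.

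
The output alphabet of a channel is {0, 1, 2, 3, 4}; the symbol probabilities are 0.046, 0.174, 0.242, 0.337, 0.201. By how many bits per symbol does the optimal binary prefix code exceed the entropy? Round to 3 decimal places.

0.087 bits

Entropy H = −Σ p log₂ p ≈ 2.1327 bits.
Huffman merges: 23/500+87/500→11/50; 201/1000+11/50→421/1000; 121/500+337/1000→579/1000; 421/1000+579/1000→1. L = 111/50 ≈ 2.2200.
L − H = 2.2200 − 2.1327 = 0.087 bits.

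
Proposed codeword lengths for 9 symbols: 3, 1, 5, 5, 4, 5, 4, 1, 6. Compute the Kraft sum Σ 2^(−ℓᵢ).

1.359375

With common denominator 2^6 = 64: Σ 2^(−ℓᵢ) = 8/64 + 32/64 + 2/64 + 2/64 + 4/64 + 2/64 + 4/64 + 32/64 + 1/64 = 87/64 = 1.359375.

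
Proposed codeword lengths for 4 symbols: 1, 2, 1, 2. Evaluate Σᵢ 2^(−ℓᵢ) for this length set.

1.5

With common denominator 2^2 = 4: Σ 2^(−ℓᵢ) = 2/4 + 1/4 + 2/4 + 1/4 = 6/4 = 1.5.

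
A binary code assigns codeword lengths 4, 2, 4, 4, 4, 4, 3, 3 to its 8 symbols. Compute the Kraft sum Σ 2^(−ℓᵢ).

With common denominator 2^4 = 16: Σ 2^(−ℓᵢ) = 1/16 + 4/16 + 1/16 + 1/16 + 1/16 + 1/16 + 2/16 + 2/16 = 13/16 = 0.8125.

0.8125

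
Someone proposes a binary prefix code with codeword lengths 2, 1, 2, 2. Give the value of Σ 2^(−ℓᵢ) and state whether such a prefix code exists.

1.25; no

With common denominator 2^2 = 4: Σ 2^(−ℓᵢ) = 1/4 + 2/4 + 1/4 + 1/4 = 5/4 = 1.25.
Kraft's inequality requires Σ ≤ 1; here Σ = 1.25 > 1, so no such prefix code exists.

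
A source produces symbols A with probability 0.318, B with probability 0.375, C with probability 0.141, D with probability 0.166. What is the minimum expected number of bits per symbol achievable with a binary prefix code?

Repeatedly combine the two least-probable nodes; the expected code length is the sum of the merged weights.
merge 141/1000 + 83/500 → 307/1000
merge 307/1000 + 159/500 → 5/8
merge 3/8 + 5/8 → 1
L = 307/1000 + 5/8 + 1 = 483/250 = 1.932 bits/symbol.

1.932 bits/symbol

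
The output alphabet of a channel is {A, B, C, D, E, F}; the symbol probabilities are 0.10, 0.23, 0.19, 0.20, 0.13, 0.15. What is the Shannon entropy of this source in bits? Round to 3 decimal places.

H = −Σ pᵢ log₂ pᵢ.
−0.10·log₂(0.10) = 0.3322
−0.23·log₂(0.23) = 0.4877
−0.19·log₂(0.19) = 0.4552
−0.20·log₂(0.20) = 0.4644
−0.13·log₂(0.13) = 0.3826
−0.15·log₂(0.15) = 0.4105
Sum ≈ 2.5327 → 2.533 bits.

2.533 bits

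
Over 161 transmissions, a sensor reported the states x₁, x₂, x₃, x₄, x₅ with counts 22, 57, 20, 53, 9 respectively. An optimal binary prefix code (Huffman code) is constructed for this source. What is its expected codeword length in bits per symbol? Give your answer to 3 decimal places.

Probabilities are the counts divided by 161.
Repeatedly combine the two least-probable nodes; the expected code length is the sum of the merged weights.
merge 9/161 + 20/161 → 29/161
merge 22/161 + 29/161 → 51/161
merge 51/161 + 53/161 → 104/161
merge 57/161 + 104/161 → 1
L = 29/161 + 51/161 + 104/161 + 1 = 15/7 ≈ 2.143 bits/symbol.

2.143 bits/symbol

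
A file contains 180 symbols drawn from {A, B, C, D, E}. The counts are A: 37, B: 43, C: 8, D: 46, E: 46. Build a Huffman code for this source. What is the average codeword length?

2.25 bits/symbol

Probabilities are the counts divided by 180.
Repeatedly combine the two least-probable nodes; the expected code length is the sum of the merged weights.
merge 2/45 + 37/180 → 1/4
merge 43/180 + 1/4 → 22/45
merge 23/90 + 23/90 → 23/45
merge 22/45 + 23/45 → 1
L = 1/4 + 22/45 + 23/45 + 1 = 9/4 = 2.25 bits/symbol.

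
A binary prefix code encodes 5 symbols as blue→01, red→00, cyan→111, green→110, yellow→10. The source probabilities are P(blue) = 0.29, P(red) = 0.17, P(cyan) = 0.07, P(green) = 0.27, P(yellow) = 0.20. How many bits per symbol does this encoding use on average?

2.34 bits/symbol

L̄ = Σ pᵢ·ℓᵢ = 0.29·2 + 0.17·2 + 0.07·3 + 0.27·3 + 0.20·2 = 2.34 bits/symbol.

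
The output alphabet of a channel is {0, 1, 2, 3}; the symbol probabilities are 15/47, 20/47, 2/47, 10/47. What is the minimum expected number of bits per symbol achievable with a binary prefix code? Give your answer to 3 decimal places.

Repeatedly combine the two least-probable nodes; the expected code length is the sum of the merged weights.
merge 2/47 + 10/47 → 12/47
merge 12/47 + 15/47 → 27/47
merge 20/47 + 27/47 → 1
L = 12/47 + 27/47 + 1 = 86/47 ≈ 1.830 bits/symbol.

1.830 bits/symbol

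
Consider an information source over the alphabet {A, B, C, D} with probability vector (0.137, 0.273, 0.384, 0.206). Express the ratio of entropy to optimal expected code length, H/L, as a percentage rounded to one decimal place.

Entropy H = −Σ p log₂ p ≈ 1.9040 bits.
Huffman merges: 137/1000+103/500→343/1000; 273/1000+343/1000→77/125; 48/125+77/125→1. L = 1959/1000 ≈ 1.9590.
Efficiency = H/L = 1.9040/1.9590 = 97.2%.

97.2%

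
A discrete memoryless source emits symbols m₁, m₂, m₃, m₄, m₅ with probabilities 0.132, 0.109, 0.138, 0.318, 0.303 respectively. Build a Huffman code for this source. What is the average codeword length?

2.241 bits/symbol

Repeatedly combine the two least-probable nodes; the expected code length is the sum of the merged weights.
merge 109/1000 + 33/250 → 241/1000
merge 69/500 + 241/1000 → 379/1000
merge 303/1000 + 159/500 → 621/1000
merge 379/1000 + 621/1000 → 1
L = 241/1000 + 379/1000 + 621/1000 + 1 = 2241/1000 = 2.241 bits/symbol.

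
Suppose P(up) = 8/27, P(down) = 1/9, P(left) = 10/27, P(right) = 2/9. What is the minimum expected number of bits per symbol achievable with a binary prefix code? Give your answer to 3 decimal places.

Repeatedly combine the two least-probable nodes; the expected code length is the sum of the merged weights.
merge 1/9 + 2/9 → 1/3
merge 8/27 + 1/3 → 17/27
merge 10/27 + 17/27 → 1
L = 1/3 + 17/27 + 1 = 53/27 ≈ 1.963 bits/symbol.

1.963 bits/symbol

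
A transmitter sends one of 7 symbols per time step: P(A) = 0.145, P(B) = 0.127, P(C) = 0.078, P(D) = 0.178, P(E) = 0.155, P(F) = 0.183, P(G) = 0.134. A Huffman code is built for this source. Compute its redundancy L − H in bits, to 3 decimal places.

Entropy H = −Σ p log₂ p ≈ 2.7662 bits.
Huffman merges: 39/500+127/1000→41/200; 67/500+29/200→279/1000; 31/200+89/500→333/1000; 183/1000+41/200→97/250; 279/1000+333/1000→153/250; 97/250+153/250→1. L = 2817/1000 ≈ 2.8170.
L − H = 2.8170 − 2.7662 = 0.051 bits.

0.051 bits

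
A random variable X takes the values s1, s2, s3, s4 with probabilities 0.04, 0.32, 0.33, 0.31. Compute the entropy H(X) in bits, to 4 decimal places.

1.7634 bits

H = −Σ pᵢ log₂ pᵢ.
−0.04·log₂(0.04) = 0.1858
−0.32·log₂(0.32) = 0.5260
−0.33·log₂(0.33) = 0.5278
−0.31·log₂(0.31) = 0.5238
Sum ≈ 1.7634 → 1.7634 bits.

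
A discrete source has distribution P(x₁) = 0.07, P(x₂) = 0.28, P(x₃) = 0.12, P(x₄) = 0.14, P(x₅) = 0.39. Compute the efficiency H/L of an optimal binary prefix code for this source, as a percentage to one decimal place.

Entropy H = −Σ p log₂ p ≈ 2.0767 bits.
Huffman merges: 7/100+3/25→19/100; 7/50+19/100→33/100; 7/25+33/100→61/100; 39/100+61/100→1. L = 213/100 ≈ 2.1300.
Efficiency = H/L = 2.0767/2.1300 = 97.5%.

97.5%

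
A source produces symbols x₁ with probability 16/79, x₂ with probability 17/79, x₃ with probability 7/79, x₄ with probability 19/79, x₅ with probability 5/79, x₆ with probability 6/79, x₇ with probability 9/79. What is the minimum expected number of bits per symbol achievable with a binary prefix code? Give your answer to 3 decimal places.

Repeatedly combine the two least-probable nodes; the expected code length is the sum of the merged weights.
merge 5/79 + 6/79 → 11/79
merge 7/79 + 9/79 → 16/79
merge 11/79 + 16/79 → 27/79
merge 16/79 + 17/79 → 33/79
merge 19/79 + 27/79 → 46/79
merge 33/79 + 46/79 → 1
L = 11/79 + 16/79 + 27/79 + 33/79 + 46/79 + 1 = 212/79 ≈ 2.684 bits/symbol.

2.684 bits/symbol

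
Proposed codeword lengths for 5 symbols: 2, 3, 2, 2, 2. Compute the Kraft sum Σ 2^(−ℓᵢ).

With common denominator 2^3 = 8: Σ 2^(−ℓᵢ) = 2/8 + 1/8 + 2/8 + 2/8 + 2/8 = 9/8 = 1.125.

1.125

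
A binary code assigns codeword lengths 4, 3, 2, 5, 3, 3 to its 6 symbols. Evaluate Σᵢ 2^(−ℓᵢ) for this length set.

0.71875

With common denominator 2^5 = 32: Σ 2^(−ℓᵢ) = 2/32 + 4/32 + 8/32 + 1/32 + 4/32 + 4/32 = 23/32 = 0.71875.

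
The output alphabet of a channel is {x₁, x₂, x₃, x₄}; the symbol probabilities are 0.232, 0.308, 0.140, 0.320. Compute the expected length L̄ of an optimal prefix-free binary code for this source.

2 bits/symbol

Repeatedly combine the two least-probable nodes; the expected code length is the sum of the merged weights.
merge 7/50 + 29/125 → 93/250
merge 77/250 + 8/25 → 157/250
merge 93/250 + 157/250 → 1
L = 93/250 + 157/250 + 1 = 2 bits/symbol.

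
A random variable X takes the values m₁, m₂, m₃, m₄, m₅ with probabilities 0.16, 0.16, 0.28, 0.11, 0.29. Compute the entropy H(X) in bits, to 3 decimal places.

H = −Σ pᵢ log₂ pᵢ.
−0.16·log₂(0.16) = 0.4230
−0.16·log₂(0.16) = 0.4230
−0.28·log₂(0.28) = 0.5142
−0.11·log₂(0.11) = 0.3503
−0.29·log₂(0.29) = 0.5179
Sum ≈ 2.2284 → 2.228 bits.

2.228 bits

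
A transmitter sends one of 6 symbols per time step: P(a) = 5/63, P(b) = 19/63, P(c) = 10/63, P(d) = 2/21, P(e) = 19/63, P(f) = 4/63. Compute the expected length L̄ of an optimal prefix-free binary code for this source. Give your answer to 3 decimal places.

Repeatedly combine the two least-probable nodes; the expected code length is the sum of the merged weights.
merge 4/63 + 5/63 → 1/7
merge 2/21 + 1/7 → 5/21
merge 10/63 + 5/21 → 25/63
merge 19/63 + 19/63 → 38/63
merge 25/63 + 38/63 → 1
L = 1/7 + 5/21 + 25/63 + 38/63 + 1 = 50/21 ≈ 2.381 bits/symbol.

2.381 bits/symbol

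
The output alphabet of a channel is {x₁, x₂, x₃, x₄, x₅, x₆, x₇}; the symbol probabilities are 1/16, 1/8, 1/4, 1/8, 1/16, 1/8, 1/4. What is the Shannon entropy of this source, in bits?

Each probability is a power of 1/2, so log₂(1/p) is an integer.
H = Σ p·log₂(1/p) = 1/16·4 + 1/8·3 + 1/4·2 + 1/8·3 + 1/16·4 + 1/8·3 + 1/4·2 = 2.625 bits.

2.625 bits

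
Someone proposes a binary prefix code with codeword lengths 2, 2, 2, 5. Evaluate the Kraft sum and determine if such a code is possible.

With common denominator 2^5 = 32: Σ 2^(−ℓᵢ) = 8/32 + 8/32 + 8/32 + 1/32 = 25/32 = 0.78125.
Kraft's inequality requires Σ ≤ 1; here Σ = 0.78125 ≤ 1, so such a prefix code exists.

0.78125; yes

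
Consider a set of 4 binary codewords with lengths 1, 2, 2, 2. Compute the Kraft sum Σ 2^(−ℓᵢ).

1.25

With common denominator 2^2 = 4: Σ 2^(−ℓᵢ) = 2/4 + 1/4 + 1/4 + 1/4 = 5/4 = 1.25.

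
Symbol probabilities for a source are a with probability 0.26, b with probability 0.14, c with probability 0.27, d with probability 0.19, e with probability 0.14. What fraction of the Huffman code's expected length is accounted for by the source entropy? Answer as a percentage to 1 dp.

99.3%

Entropy H = −Σ p log₂ p ≈ 2.2648 bits.
Huffman merges: 7/50+7/50→7/25; 19/100+13/50→9/20; 27/100+7/25→11/20; 9/20+11/20→1. L = 57/25 ≈ 2.2800.
Efficiency = H/L = 2.2648/2.2800 = 99.3%.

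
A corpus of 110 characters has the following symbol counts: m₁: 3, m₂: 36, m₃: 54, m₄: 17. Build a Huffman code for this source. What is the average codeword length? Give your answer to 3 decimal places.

1.691 bits/symbol

Probabilities are the counts divided by 110.
Repeatedly combine the two least-probable nodes; the expected code length is the sum of the merged weights.
merge 3/110 + 17/110 → 2/11
merge 2/11 + 18/55 → 28/55
merge 27/55 + 28/55 → 1
L = 2/11 + 28/55 + 1 = 93/55 ≈ 1.691 bits/symbol.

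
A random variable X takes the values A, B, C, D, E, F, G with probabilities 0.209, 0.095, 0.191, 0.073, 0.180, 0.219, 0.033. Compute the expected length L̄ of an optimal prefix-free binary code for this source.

2.678 bits/symbol

Repeatedly combine the two least-probable nodes; the expected code length is the sum of the merged weights.
merge 33/1000 + 73/1000 → 53/500
merge 19/200 + 53/500 → 201/1000
merge 9/50 + 191/1000 → 371/1000
merge 201/1000 + 209/1000 → 41/100
merge 219/1000 + 371/1000 → 59/100
merge 41/100 + 59/100 → 1
L = 53/500 + 201/1000 + 371/1000 + 41/100 + 59/100 + 1 = 1339/500 = 2.678 bits/symbol.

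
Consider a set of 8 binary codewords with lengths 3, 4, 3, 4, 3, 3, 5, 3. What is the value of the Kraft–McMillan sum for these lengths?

0.78125

With common denominator 2^5 = 32: Σ 2^(−ℓᵢ) = 4/32 + 2/32 + 4/32 + 2/32 + 4/32 + 4/32 + 1/32 + 4/32 = 25/32 = 0.78125.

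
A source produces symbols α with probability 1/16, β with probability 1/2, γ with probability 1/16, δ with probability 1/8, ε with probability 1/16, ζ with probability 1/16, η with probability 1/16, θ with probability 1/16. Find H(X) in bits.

2.375 bits

Each probability is a power of 1/2, so log₂(1/p) is an integer.
H = Σ p·log₂(1/p) = 1/16·4 + 1/2·1 + 1/16·4 + 1/8·3 + 1/16·4 + 1/16·4 + 1/16·4 + 1/16·4 = 2.375 bits.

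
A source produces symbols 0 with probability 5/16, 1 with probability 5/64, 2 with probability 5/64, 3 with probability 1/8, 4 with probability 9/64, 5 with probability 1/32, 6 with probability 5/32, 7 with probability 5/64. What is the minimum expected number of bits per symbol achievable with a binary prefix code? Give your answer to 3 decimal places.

Repeatedly combine the two least-probable nodes; the expected code length is the sum of the merged weights.
merge 1/32 + 5/64 → 7/64
merge 5/64 + 5/64 → 5/32
merge 7/64 + 1/8 → 15/64
merge 9/64 + 5/32 → 19/64
merge 5/32 + 15/64 → 25/64
merge 19/64 + 5/16 → 39/64
merge 25/64 + 39/64 → 1
L = 7/64 + 5/32 + 15/64 + 19/64 + 25/64 + 39/64 + 1 = 179/64 ≈ 2.797 bits/symbol.

2.797 bits/symbol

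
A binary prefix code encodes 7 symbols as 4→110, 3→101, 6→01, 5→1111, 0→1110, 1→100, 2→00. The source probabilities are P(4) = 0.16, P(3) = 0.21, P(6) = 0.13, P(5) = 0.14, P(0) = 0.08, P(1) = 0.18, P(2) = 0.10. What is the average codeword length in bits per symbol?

L̄ = Σ pᵢ·ℓᵢ = 0.16·3 + 0.21·3 + 0.13·2 + 0.14·4 + 0.08·4 + 0.18·3 + 0.10·2 = 2.99 bits/symbol.

2.99 bits/symbol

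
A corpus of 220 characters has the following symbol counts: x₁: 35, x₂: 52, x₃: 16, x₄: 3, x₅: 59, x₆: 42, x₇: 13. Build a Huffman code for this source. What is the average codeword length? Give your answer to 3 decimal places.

2.523 bits/symbol

Probabilities are the counts divided by 220.
Repeatedly combine the two least-probable nodes; the expected code length is the sum of the merged weights.
merge 3/220 + 13/220 → 4/55
merge 4/55 + 4/55 → 8/55
merge 8/55 + 7/44 → 67/220
merge 21/110 + 13/55 → 47/110
merge 59/220 + 67/220 → 63/110
merge 47/110 + 63/110 → 1
L = 4/55 + 8/55 + 67/220 + 47/110 + 63/110 + 1 = 111/44 ≈ 2.523 bits/symbol.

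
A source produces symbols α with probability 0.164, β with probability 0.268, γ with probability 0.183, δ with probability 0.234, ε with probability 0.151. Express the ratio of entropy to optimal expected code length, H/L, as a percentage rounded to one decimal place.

Entropy H = −Σ p log₂ p ≈ 2.2874 bits.
Huffman merges: 151/1000+41/250→63/200; 183/1000+117/500→417/1000; 67/250+63/200→583/1000; 417/1000+583/1000→1. L = 463/200 ≈ 2.3150.
Efficiency = H/L = 2.2874/2.3150 = 98.8%.

98.8%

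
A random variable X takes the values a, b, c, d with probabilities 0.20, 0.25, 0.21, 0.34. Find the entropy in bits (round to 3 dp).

H = −Σ pᵢ log₂ pᵢ.
−0.20·log₂(0.20) = 0.4644
−0.25·log₂(0.25) = 0.5000
−0.21·log₂(0.21) = 0.4728
−0.34·log₂(0.34) = 0.5292
Sum ≈ 1.9664 → 1.966 bits.

1.966 bits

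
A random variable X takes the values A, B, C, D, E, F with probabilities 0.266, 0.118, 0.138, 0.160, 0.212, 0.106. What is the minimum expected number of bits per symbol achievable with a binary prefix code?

2.522 bits/symbol

Repeatedly combine the two least-probable nodes; the expected code length is the sum of the merged weights.
merge 53/500 + 59/500 → 28/125
merge 69/500 + 4/25 → 149/500
merge 53/250 + 28/125 → 109/250
merge 133/500 + 149/500 → 141/250
merge 109/250 + 141/250 → 1
L = 28/125 + 149/500 + 109/250 + 141/250 + 1 = 1261/500 = 2.522 bits/symbol.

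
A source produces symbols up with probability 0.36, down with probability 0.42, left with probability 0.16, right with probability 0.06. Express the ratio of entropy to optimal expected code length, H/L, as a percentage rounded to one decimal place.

Entropy H = −Σ p log₂ p ≈ 1.7228 bits.
Huffman merges: 3/50+4/25→11/50; 11/50+9/25→29/50; 21/50+29/50→1. L = 9/5 ≈ 1.8000.
Efficiency = H/L = 1.7228/1.8000 = 95.7%.

95.7%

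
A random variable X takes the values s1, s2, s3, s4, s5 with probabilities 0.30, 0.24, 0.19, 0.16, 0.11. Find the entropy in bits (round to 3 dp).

H = −Σ pᵢ log₂ pᵢ.
−0.30·log₂(0.30) = 0.5211
−0.24·log₂(0.24) = 0.4941
−0.19·log₂(0.19) = 0.4552
−0.16·log₂(0.16) = 0.4230
−0.11·log₂(0.11) = 0.3503
Sum ≈ 2.2438 → 2.244 bits.

2.244 bits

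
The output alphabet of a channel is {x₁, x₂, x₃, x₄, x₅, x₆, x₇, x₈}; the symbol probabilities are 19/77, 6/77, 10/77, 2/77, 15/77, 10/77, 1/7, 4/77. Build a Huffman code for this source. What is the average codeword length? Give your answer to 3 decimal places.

Repeatedly combine the two least-probable nodes; the expected code length is the sum of the merged weights.
merge 2/77 + 4/77 → 6/77
merge 6/77 + 6/77 → 12/77
merge 10/77 + 10/77 → 20/77
merge 1/7 + 12/77 → 23/77
merge 15/77 + 19/77 → 34/77
merge 20/77 + 23/77 → 43/77
merge 34/77 + 43/77 → 1
L = 6/77 + 12/77 + 20/77 + 23/77 + 34/77 + 43/77 + 1 = 215/77 ≈ 2.792 bits/symbol.

2.792 bits/symbol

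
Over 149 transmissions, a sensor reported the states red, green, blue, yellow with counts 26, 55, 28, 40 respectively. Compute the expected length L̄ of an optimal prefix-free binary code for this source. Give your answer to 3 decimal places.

1.993 bits/symbol

Probabilities are the counts divided by 149.
Repeatedly combine the two least-probable nodes; the expected code length is the sum of the merged weights.
merge 26/149 + 28/149 → 54/149
merge 40/149 + 54/149 → 94/149
merge 55/149 + 94/149 → 1
L = 54/149 + 94/149 + 1 = 297/149 ≈ 1.993 bits/symbol.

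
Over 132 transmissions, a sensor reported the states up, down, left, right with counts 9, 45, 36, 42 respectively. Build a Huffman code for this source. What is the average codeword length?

2 bits/symbol

Probabilities are the counts divided by 132.
Repeatedly combine the two least-probable nodes; the expected code length is the sum of the merged weights.
merge 3/44 + 3/11 → 15/44
merge 7/22 + 15/44 → 29/44
merge 15/44 + 29/44 → 1
L = 15/44 + 29/44 + 1 = 2 bits/symbol.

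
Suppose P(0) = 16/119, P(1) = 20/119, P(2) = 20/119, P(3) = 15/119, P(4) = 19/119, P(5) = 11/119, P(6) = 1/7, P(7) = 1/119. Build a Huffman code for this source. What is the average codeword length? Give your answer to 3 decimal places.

Repeatedly combine the two least-probable nodes; the expected code length is the sum of the merged weights.
merge 1/119 + 11/119 → 12/119
merge 12/119 + 15/119 → 27/119
merge 16/119 + 1/7 → 33/119
merge 19/119 + 20/119 → 39/119
merge 20/119 + 27/119 → 47/119
merge 33/119 + 39/119 → 72/119
merge 47/119 + 72/119 → 1
L = 12/119 + 27/119 + 33/119 + 39/119 + 47/119 + 72/119 + 1 = 349/119 ≈ 2.933 bits/symbol.

2.933 bits/symbol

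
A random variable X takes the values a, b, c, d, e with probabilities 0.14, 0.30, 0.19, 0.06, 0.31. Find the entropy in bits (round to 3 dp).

2.141 bits

H = −Σ pᵢ log₂ pᵢ.
−0.14·log₂(0.14) = 0.3971
−0.30·log₂(0.30) = 0.5211
−0.19·log₂(0.19) = 0.4552
−0.06·log₂(0.06) = 0.2435
−0.31·log₂(0.31) = 0.5238
Sum ≈ 2.1408 → 2.141 bits.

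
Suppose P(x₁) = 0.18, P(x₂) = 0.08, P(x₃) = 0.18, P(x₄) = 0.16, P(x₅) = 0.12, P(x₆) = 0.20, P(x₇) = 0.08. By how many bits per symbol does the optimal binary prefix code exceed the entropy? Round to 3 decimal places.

Entropy H = −Σ p log₂ p ≈ 2.7281 bits.
Huffman merges: 2/25+2/25→4/25; 3/25+4/25→7/25; 4/25+9/50→17/50; 9/50+1/5→19/50; 7/25+17/50→31/50; 19/50+31/50→1. L = 139/50 ≈ 2.7800.
L − H = 2.7800 − 2.7281 = 0.052 bits.

0.052 bits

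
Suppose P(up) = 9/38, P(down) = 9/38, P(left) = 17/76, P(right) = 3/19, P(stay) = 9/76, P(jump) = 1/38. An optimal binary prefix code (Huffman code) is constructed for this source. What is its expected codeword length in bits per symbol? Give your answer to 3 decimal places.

Repeatedly combine the two least-probable nodes; the expected code length is the sum of the merged weights.
merge 1/38 + 9/76 → 11/76
merge 11/76 + 3/19 → 23/76
merge 17/76 + 9/38 → 35/76
merge 9/38 + 23/76 → 41/76
merge 35/76 + 41/76 → 1
L = 11/76 + 23/76 + 35/76 + 41/76 + 1 = 93/38 ≈ 2.447 bits/symbol.

2.447 bits/symbol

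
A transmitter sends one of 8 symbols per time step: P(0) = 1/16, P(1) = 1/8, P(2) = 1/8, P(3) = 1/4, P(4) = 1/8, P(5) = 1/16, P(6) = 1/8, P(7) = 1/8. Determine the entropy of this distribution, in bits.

2.875 bits

Each probability is a power of 1/2, so log₂(1/p) is an integer.
H = Σ p·log₂(1/p) = 1/16·4 + 1/8·3 + 1/8·3 + 1/4·2 + 1/8·3 + 1/16·4 + 1/8·3 + 1/8·3 = 2.875 bits.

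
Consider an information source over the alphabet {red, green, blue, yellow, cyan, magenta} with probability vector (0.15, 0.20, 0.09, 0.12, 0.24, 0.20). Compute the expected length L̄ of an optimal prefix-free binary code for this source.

2.56 bits/symbol

Repeatedly combine the two least-probable nodes; the expected code length is the sum of the merged weights.
merge 9/100 + 3/25 → 21/100
merge 3/20 + 1/5 → 7/20
merge 1/5 + 21/100 → 41/100
merge 6/25 + 7/20 → 59/100
merge 41/100 + 59/100 → 1
L = 21/100 + 7/20 + 41/100 + 59/100 + 1 = 64/25 = 2.56 bits/symbol.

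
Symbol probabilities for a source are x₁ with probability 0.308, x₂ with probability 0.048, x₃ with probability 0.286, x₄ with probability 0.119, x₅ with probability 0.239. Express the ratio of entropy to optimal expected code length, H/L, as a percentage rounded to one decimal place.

97.3%

Entropy H = −Σ p log₂ p ≈ 2.1090 bits.
Huffman merges: 6/125+119/1000→167/1000; 167/1000+239/1000→203/500; 143/500+77/250→297/500; 203/500+297/500→1. L = 2167/1000 ≈ 2.1670.
Efficiency = H/L = 2.1090/2.1670 = 97.3%.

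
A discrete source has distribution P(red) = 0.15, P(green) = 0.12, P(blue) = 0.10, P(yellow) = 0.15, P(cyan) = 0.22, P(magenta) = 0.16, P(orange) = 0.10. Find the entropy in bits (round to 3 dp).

H = −Σ pᵢ log₂ pᵢ.
−0.15·log₂(0.15) = 0.4105
−0.12·log₂(0.12) = 0.3671
−0.10·log₂(0.10) = 0.3322
−0.15·log₂(0.15) = 0.4105
−0.22·log₂(0.22) = 0.4806
−0.16·log₂(0.16) = 0.4230
−0.10·log₂(0.10) = 0.3322
Sum ≈ 2.7561 → 2.756 bits.

2.756 bits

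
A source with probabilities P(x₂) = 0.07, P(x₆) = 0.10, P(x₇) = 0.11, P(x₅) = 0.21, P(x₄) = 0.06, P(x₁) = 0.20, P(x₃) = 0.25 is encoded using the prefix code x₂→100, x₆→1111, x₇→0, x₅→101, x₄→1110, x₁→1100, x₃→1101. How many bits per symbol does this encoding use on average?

L̄ = Σ pᵢ·ℓᵢ = 0.07·3 + 0.10·4 + 0.11·1 + 0.21·3 + 0.06·4 + 0.20·4 + 0.25·4 = 3.39 bits/symbol.

3.39 bits/symbol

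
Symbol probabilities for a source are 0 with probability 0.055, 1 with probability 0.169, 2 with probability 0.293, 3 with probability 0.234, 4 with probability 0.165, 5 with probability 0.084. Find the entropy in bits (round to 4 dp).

2.4019 bits

H = −Σ pᵢ log₂ pᵢ.
−0.055·log₂(0.055) = 0.2301
−0.169·log₂(0.169) = 0.4335
−0.293·log₂(0.293) = 0.5189
−0.234·log₂(0.234) = 0.4903
−0.165·log₂(0.165) = 0.4289
−0.084·log₂(0.084) = 0.3002
Sum ≈ 2.4019 → 2.4019 bits.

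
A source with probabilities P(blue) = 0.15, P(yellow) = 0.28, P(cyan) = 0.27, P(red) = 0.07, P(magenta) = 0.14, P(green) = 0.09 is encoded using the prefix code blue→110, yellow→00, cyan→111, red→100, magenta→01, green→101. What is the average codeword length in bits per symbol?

2.58 bits/symbol

L̄ = Σ pᵢ·ℓᵢ = 0.15·3 + 0.28·2 + 0.27·3 + 0.07·3 + 0.14·2 + 0.09·3 = 2.58 bits/symbol.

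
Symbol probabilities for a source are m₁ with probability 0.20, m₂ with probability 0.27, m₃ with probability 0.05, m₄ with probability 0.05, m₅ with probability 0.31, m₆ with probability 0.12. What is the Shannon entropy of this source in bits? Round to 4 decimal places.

H = −Σ pᵢ log₂ pᵢ.
−0.20·log₂(0.20) = 0.4644
−0.27·log₂(0.27) = 0.5100
−0.05·log₂(0.05) = 0.2161
−0.05·log₂(0.05) = 0.2161
−0.31·log₂(0.31) = 0.5238
−0.12·log₂(0.12) = 0.3671
Sum ≈ 2.2975 → 2.2975 bits.

2.2975 bits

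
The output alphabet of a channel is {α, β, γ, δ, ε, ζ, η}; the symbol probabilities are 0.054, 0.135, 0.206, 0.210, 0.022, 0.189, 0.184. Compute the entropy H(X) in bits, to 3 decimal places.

H = −Σ pᵢ log₂ pᵢ.
−0.054·log₂(0.054) = 0.2274
−0.135·log₂(0.135) = 0.3900
−0.206·log₂(0.206) = 0.4695
−0.210·log₂(0.210) = 0.4728
−0.022·log₂(0.022) = 0.1211
−0.189·log₂(0.189) = 0.4543
−0.184·log₂(0.184) = 0.4494
Sum ≈ 2.5845 → 2.585 bits.

2.585 bits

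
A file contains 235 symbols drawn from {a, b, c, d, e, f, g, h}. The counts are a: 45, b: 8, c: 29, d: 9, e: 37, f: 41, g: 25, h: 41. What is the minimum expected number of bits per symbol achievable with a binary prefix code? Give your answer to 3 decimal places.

Probabilities are the counts divided by 235.
Repeatedly combine the two least-probable nodes; the expected code length is the sum of the merged weights.
merge 8/235 + 9/235 → 17/235
merge 17/235 + 5/47 → 42/235
merge 29/235 + 37/235 → 66/235
merge 41/235 + 41/235 → 82/235
merge 42/235 + 9/47 → 87/235
merge 66/235 + 82/235 → 148/235
merge 87/235 + 148/235 → 1
L = 17/235 + 42/235 + 66/235 + 82/235 + 87/235 + 148/235 + 1 = 677/235 ≈ 2.881 bits/symbol.

2.881 bits/symbol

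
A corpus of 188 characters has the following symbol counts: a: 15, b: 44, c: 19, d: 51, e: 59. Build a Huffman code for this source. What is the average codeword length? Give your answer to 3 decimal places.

2.181 bits/symbol

Probabilities are the counts divided by 188.
Repeatedly combine the two least-probable nodes; the expected code length is the sum of the merged weights.
merge 15/188 + 19/188 → 17/94
merge 17/94 + 11/47 → 39/94
merge 51/188 + 59/188 → 55/94
merge 39/94 + 55/94 → 1
L = 17/94 + 39/94 + 55/94 + 1 = 205/94 ≈ 2.181 bits/symbol.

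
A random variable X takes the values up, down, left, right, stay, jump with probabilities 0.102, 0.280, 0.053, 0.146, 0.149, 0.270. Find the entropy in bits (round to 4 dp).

2.3993 bits

H = −Σ pᵢ log₂ pᵢ.
−0.102·log₂(0.102) = 0.3359
−0.280·log₂(0.280) = 0.5142
−0.053·log₂(0.053) = 0.2246
−0.146·log₂(0.146) = 0.4053
−0.149·log₂(0.149) = 0.4092
−0.270·log₂(0.270) = 0.5100
Sum ≈ 2.3993 → 2.3993 bits.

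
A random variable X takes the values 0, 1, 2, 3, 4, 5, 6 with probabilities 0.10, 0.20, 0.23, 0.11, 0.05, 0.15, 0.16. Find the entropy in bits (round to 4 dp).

H = −Σ pᵢ log₂ pᵢ.
−0.10·log₂(0.10) = 0.3322
−0.20·log₂(0.20) = 0.4644
−0.23·log₂(0.23) = 0.4877
−0.11·log₂(0.11) = 0.3503
−0.05·log₂(0.05) = 0.2161
−0.15·log₂(0.15) = 0.4105
−0.16·log₂(0.16) = 0.4230
Sum ≈ 2.6842 → 2.6842 bits.

2.6842 bits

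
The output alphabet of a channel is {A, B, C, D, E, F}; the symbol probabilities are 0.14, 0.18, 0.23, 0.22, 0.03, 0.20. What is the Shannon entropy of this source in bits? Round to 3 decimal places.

2.427 bits

H = −Σ pᵢ log₂ pᵢ.
−0.14·log₂(0.14) = 0.3971
−0.18·log₂(0.18) = 0.4453
−0.23·log₂(0.23) = 0.4877
−0.22·log₂(0.22) = 0.4806
−0.03·log₂(0.03) = 0.1518
−0.20·log₂(0.20) = 0.4644
Sum ≈ 2.4268 → 2.427 bits.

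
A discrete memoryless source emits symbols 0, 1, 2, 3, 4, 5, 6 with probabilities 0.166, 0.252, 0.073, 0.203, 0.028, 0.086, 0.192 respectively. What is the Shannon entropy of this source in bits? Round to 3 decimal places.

2.580 bits

H = −Σ pᵢ log₂ pᵢ.
−0.166·log₂(0.166) = 0.4301
−0.252·log₂(0.252) = 0.5011
−0.073·log₂(0.073) = 0.2756
−0.203·log₂(0.203) = 0.4670
−0.028·log₂(0.028) = 0.1444
−0.086·log₂(0.086) = 0.3044
−0.192·log₂(0.192) = 0.4571
Sum ≈ 2.5798 → 2.580 bits.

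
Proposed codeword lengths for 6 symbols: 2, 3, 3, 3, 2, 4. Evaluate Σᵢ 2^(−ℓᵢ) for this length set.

With common denominator 2^4 = 16: Σ 2^(−ℓᵢ) = 4/16 + 2/16 + 2/16 + 2/16 + 4/16 + 1/16 = 15/16 = 0.9375.

0.9375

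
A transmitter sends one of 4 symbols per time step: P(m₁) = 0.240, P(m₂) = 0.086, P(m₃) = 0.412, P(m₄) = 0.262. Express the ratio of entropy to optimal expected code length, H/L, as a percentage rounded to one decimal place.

Entropy H = −Σ p log₂ p ≈ 1.8319 bits.
Huffman merges: 43/500+6/25→163/500; 131/500+163/500→147/250; 103/250+147/250→1. L = 957/500 ≈ 1.9140.
Efficiency = H/L = 1.8319/1.9140 = 95.7%.

95.7%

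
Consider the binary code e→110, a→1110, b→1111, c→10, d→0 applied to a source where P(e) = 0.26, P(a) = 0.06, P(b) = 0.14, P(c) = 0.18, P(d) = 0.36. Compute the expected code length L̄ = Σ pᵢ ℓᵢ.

L̄ = Σ pᵢ·ℓᵢ = 0.26·3 + 0.06·4 + 0.14·4 + 0.18·2 + 0.36·1 = 2.3 bits/symbol.

2.3 bits/symbol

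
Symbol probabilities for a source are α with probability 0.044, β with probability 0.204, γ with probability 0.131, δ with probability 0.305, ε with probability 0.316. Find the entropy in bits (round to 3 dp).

2.098 bits

H = −Σ pᵢ log₂ pᵢ.
−0.044·log₂(0.044) = 0.1983
−0.204·log₂(0.204) = 0.4678
−0.131·log₂(0.131) = 0.3841
−0.305·log₂(0.305) = 0.5225
−0.316·log₂(0.316) = 0.5252
Sum ≈ 2.0980 → 2.098 bits.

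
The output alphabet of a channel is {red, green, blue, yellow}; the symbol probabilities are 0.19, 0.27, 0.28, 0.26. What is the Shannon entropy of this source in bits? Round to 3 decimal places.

H = −Σ pᵢ log₂ pᵢ.
−0.19·log₂(0.19) = 0.4552
−0.27·log₂(0.27) = 0.5100
−0.28·log₂(0.28) = 0.5142
−0.26·log₂(0.26) = 0.5053
Sum ≈ 1.9848 → 1.985 bits.

1.985 bits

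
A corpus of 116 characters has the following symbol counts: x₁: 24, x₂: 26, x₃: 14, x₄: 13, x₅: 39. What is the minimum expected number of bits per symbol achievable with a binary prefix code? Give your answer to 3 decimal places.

2.233 bits/symbol

Probabilities are the counts divided by 116.
Repeatedly combine the two least-probable nodes; the expected code length is the sum of the merged weights.
merge 13/116 + 7/58 → 27/116
merge 6/29 + 13/58 → 25/58
merge 27/116 + 39/116 → 33/58
merge 25/58 + 33/58 → 1
L = 27/116 + 25/58 + 33/58 + 1 = 259/116 ≈ 2.233 bits/symbol.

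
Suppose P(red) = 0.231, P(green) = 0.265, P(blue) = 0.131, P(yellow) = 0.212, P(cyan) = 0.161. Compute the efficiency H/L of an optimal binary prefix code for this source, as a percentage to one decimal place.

Entropy H = −Σ p log₂ p ≈ 2.2788 bits.
Huffman merges: 131/1000+161/1000→73/250; 53/250+231/1000→443/1000; 53/200+73/250→557/1000; 443/1000+557/1000→1. L = 573/250 ≈ 2.2920.
Efficiency = H/L = 2.2788/2.2920 = 99.4%.

99.4%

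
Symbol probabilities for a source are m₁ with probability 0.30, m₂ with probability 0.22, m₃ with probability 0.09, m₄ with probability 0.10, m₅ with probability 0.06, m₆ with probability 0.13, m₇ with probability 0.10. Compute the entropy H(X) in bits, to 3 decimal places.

2.605 bits

H = −Σ pᵢ log₂ pᵢ.
−0.30·log₂(0.30) = 0.5211
−0.22·log₂(0.22) = 0.4806
−0.09·log₂(0.09) = 0.3127
−0.10·log₂(0.10) = 0.3322
−0.06·log₂(0.06) = 0.2435
−0.13·log₂(0.13) = 0.3826
−0.10·log₂(0.10) = 0.3322
Sum ≈ 2.6049 → 2.605 bits.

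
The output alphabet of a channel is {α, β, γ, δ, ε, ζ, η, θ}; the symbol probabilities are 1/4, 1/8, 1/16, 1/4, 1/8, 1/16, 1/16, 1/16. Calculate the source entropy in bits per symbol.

Each probability is a power of 1/2, so log₂(1/p) is an integer.
H = Σ p·log₂(1/p) = 1/4·2 + 1/8·3 + 1/16·4 + 1/4·2 + 1/8·3 + 1/16·4 + 1/16·4 + 1/16·4 = 2.75 bits.

2.75 bits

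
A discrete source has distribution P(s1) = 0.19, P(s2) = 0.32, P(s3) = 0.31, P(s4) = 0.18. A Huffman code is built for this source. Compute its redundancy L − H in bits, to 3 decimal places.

0.050 bits

Entropy H = −Σ p log₂ p ≈ 1.9504 bits.
Huffman merges: 9/50+19/100→37/100; 31/100+8/25→63/100; 37/100+63/100→1. L = 2 ≈ 2.0000.
L − H = 2.0000 − 1.9504 = 0.050 bits.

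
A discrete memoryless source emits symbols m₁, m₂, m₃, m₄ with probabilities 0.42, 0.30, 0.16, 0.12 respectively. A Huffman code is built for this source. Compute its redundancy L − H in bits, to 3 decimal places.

0.023 bits

Entropy H = −Σ p log₂ p ≈ 1.8368 bits.
Huffman merges: 3/25+4/25→7/25; 7/25+3/10→29/50; 21/50+29/50→1. L = 93/50 ≈ 1.8600.
L − H = 1.8600 − 1.8368 = 0.023 bits.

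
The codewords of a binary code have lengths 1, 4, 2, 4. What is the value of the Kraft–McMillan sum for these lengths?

0.875

With common denominator 2^4 = 16: Σ 2^(−ℓᵢ) = 8/16 + 1/16 + 4/16 + 1/16 = 14/16 = 0.875.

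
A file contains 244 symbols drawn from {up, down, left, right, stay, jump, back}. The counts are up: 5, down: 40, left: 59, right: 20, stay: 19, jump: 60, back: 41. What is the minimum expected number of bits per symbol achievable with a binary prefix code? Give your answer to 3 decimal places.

Probabilities are the counts divided by 244.
Repeatedly combine the two least-probable nodes; the expected code length is the sum of the merged weights.
merge 5/244 + 19/244 → 6/61
merge 5/61 + 6/61 → 11/61
merge 10/61 + 41/244 → 81/244
merge 11/61 + 59/244 → 103/244
merge 15/61 + 81/244 → 141/244
merge 103/244 + 141/244 → 1
L = 6/61 + 11/61 + 81/244 + 103/244 + 141/244 + 1 = 637/244 ≈ 2.611 bits/symbol.

2.611 bits/symbol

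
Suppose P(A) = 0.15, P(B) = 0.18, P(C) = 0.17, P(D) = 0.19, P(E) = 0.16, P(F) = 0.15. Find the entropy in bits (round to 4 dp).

H = −Σ pᵢ log₂ pᵢ.
−0.15·log₂(0.15) = 0.4105
−0.18·log₂(0.18) = 0.4453
−0.17·log₂(0.17) = 0.4346
−0.19·log₂(0.19) = 0.4552
−0.16·log₂(0.16) = 0.4230
−0.15·log₂(0.15) = 0.4105
Sum ≈ 2.5792 → 2.5792 bits.

2.5792 bits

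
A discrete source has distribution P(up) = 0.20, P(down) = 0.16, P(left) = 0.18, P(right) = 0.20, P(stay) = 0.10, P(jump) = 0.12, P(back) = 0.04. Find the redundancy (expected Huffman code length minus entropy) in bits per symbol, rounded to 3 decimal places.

Entropy H = −Σ p log₂ p ≈ 2.6821 bits.
Huffman merges: 1/25+1/10→7/50; 3/25+7/50→13/50; 4/25+9/50→17/50; 1/5+1/5→2/5; 13/50+17/50→3/5; 2/5+3/5→1. L = 137/50 ≈ 2.7400.
L − H = 2.7400 − 2.6821 = 0.058 bits.

0.058 bits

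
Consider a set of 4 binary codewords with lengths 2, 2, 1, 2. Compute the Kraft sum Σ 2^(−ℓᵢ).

With common denominator 2^2 = 4: Σ 2^(−ℓᵢ) = 1/4 + 1/4 + 2/4 + 1/4 = 5/4 = 1.25.

1.25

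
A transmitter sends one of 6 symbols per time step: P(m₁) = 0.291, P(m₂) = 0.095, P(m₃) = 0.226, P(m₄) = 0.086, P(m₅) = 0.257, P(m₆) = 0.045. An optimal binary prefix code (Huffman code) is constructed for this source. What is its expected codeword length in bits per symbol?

Repeatedly combine the two least-probable nodes; the expected code length is the sum of the merged weights.
merge 9/200 + 43/500 → 131/1000
merge 19/200 + 131/1000 → 113/500
merge 113/500 + 113/500 → 113/250
merge 257/1000 + 291/1000 → 137/250
merge 113/250 + 137/250 → 1
L = 131/1000 + 113/500 + 113/250 + 137/250 + 1 = 2357/1000 = 2.357 bits/symbol.

2.357 bits/symbol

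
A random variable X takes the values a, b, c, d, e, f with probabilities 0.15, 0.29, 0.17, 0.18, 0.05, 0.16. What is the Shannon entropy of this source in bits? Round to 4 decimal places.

H = −Σ pᵢ log₂ pᵢ.
−0.15·log₂(0.15) = 0.4105
−0.29·log₂(0.29) = 0.5179
−0.17·log₂(0.17) = 0.4346
−0.18·log₂(0.18) = 0.4453
−0.05·log₂(0.05) = 0.2161
−0.16·log₂(0.16) = 0.4230
Sum ≈ 2.4475 → 2.4475 bits.

2.4475 bits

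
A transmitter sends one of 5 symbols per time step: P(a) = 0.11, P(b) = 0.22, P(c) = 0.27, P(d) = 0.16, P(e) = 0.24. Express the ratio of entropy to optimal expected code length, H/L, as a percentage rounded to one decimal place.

Entropy H = −Σ p log₂ p ≈ 2.2580 bits.
Huffman merges: 11/100+4/25→27/100; 11/50+6/25→23/50; 27/100+27/100→27/50; 23/50+27/50→1. L = 227/100 ≈ 2.2700.
Efficiency = H/L = 2.2580/2.2700 = 99.5%.

99.5%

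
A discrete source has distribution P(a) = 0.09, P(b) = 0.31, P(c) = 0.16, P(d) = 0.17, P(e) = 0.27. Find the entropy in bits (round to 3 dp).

2.204 bits

H = −Σ pᵢ log₂ pᵢ.
−0.09·log₂(0.09) = 0.3127
−0.31·log₂(0.31) = 0.5238
−0.16·log₂(0.16) = 0.4230
−0.17·log₂(0.17) = 0.4346
−0.27·log₂(0.27) = 0.5100
Sum ≈ 2.2041 → 2.204 bits.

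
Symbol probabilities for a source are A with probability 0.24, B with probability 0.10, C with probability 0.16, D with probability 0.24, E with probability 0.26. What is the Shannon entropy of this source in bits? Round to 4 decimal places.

H = −Σ pᵢ log₂ pᵢ.
−0.24·log₂(0.24) = 0.4941
−0.10·log₂(0.10) = 0.3322
−0.16·log₂(0.16) = 0.4230
−0.24·log₂(0.24) = 0.4941
−0.26·log₂(0.26) = 0.5053
Sum ≈ 2.2488 → 2.2488 bits.

2.2488 bits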